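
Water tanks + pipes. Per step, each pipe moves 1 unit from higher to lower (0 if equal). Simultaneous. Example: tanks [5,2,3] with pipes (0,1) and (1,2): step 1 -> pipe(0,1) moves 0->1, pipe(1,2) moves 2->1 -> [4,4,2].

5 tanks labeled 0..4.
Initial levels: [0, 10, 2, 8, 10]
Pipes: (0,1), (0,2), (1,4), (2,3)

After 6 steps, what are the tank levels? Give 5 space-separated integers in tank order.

Answer: 6 7 6 4 7

Derivation:
Step 1: flows [1->0,2->0,1=4,3->2] -> levels [2 9 2 7 10]
Step 2: flows [1->0,0=2,4->1,3->2] -> levels [3 9 3 6 9]
Step 3: flows [1->0,0=2,1=4,3->2] -> levels [4 8 4 5 9]
Step 4: flows [1->0,0=2,4->1,3->2] -> levels [5 8 5 4 8]
Step 5: flows [1->0,0=2,1=4,2->3] -> levels [6 7 4 5 8]
Step 6: flows [1->0,0->2,4->1,3->2] -> levels [6 7 6 4 7]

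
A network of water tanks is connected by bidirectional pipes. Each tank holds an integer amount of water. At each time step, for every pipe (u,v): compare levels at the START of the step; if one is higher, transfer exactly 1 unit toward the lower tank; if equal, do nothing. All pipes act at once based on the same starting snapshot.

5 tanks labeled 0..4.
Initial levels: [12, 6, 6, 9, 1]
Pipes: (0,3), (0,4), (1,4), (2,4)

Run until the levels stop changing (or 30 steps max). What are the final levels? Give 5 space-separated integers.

Answer: 8 7 7 7 5

Derivation:
Step 1: flows [0->3,0->4,1->4,2->4] -> levels [10 5 5 10 4]
Step 2: flows [0=3,0->4,1->4,2->4] -> levels [9 4 4 10 7]
Step 3: flows [3->0,0->4,4->1,4->2] -> levels [9 5 5 9 6]
Step 4: flows [0=3,0->4,4->1,4->2] -> levels [8 6 6 9 5]
Step 5: flows [3->0,0->4,1->4,2->4] -> levels [8 5 5 8 8]
Step 6: flows [0=3,0=4,4->1,4->2] -> levels [8 6 6 8 6]
Step 7: flows [0=3,0->4,1=4,2=4] -> levels [7 6 6 8 7]
Step 8: flows [3->0,0=4,4->1,4->2] -> levels [8 7 7 7 5]
Step 9: flows [0->3,0->4,1->4,2->4] -> levels [6 6 6 8 8]
Step 10: flows [3->0,4->0,4->1,4->2] -> levels [8 7 7 7 5]
  -> period-2 cycle: step 10 state = step 8 state; never stabilizes
  -> state at step 30: (30-8) mod 2 = 0, same as step 8 -> [8 7 7 7 5]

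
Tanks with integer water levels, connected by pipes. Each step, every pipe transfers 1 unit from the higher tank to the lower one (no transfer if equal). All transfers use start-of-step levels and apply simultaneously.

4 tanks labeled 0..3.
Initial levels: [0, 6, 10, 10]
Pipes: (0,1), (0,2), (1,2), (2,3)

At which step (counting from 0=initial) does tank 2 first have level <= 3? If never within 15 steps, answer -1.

Step 1: flows [1->0,2->0,2->1,2=3] -> levels [2 6 8 10]
Step 2: flows [1->0,2->0,2->1,3->2] -> levels [4 6 7 9]
Step 3: flows [1->0,2->0,2->1,3->2] -> levels [6 6 6 8]
Step 4: flows [0=1,0=2,1=2,3->2] -> levels [6 6 7 7]
Step 5: flows [0=1,2->0,2->1,2=3] -> levels [7 7 5 7]
Step 6: flows [0=1,0->2,1->2,3->2] -> levels [6 6 8 6]
Step 7: flows [0=1,2->0,2->1,2->3] -> levels [7 7 5 7]
  -> period-2 cycle (repeats step 5); tank 2 never drops to <=3
Tank 2 never reaches <=3 within 15 steps

Answer: -1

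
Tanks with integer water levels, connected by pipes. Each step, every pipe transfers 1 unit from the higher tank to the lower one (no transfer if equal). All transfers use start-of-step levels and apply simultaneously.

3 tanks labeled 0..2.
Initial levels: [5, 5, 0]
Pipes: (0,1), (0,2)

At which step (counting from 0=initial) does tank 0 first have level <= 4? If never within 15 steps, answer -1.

Answer: 1

Derivation:
Step 1: flows [0=1,0->2] -> levels [4 5 1]
Tank 0 first reaches <=4 at step 1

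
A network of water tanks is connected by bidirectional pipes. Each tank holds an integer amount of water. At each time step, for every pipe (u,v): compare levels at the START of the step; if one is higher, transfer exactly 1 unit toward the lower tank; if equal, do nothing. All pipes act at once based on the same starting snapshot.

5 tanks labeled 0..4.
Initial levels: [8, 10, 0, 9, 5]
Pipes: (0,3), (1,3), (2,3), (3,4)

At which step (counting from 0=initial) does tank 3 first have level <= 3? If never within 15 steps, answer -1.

Step 1: flows [3->0,1->3,3->2,3->4] -> levels [9 9 1 7 6]
Step 2: flows [0->3,1->3,3->2,3->4] -> levels [8 8 2 7 7]
Step 3: flows [0->3,1->3,3->2,3=4] -> levels [7 7 3 8 7]
Step 4: flows [3->0,3->1,3->2,3->4] -> levels [8 8 4 4 8]
Step 5: flows [0->3,1->3,2=3,4->3] -> levels [7 7 4 7 7]
Step 6: flows [0=3,1=3,3->2,3=4] -> levels [7 7 5 6 7]
Step 7: flows [0->3,1->3,3->2,4->3] -> levels [6 6 6 8 6]
Step 8: flows [3->0,3->1,3->2,3->4] -> levels [7 7 7 4 7]
Step 9: flows [0->3,1->3,2->3,4->3] -> levels [6 6 6 8 6]
  -> period-2 cycle (repeats step 7); tank 3 never drops to <=3
Tank 3 never reaches <=3 within 15 steps

Answer: -1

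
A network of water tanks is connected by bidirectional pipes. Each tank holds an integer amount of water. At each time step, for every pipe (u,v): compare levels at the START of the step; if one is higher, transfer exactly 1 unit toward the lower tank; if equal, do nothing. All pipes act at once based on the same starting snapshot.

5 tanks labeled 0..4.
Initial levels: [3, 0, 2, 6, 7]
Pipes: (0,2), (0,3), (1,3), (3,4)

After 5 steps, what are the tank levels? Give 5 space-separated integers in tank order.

Answer: 3 3 4 5 3

Derivation:
Step 1: flows [0->2,3->0,3->1,4->3] -> levels [3 1 3 5 6]
Step 2: flows [0=2,3->0,3->1,4->3] -> levels [4 2 3 4 5]
Step 3: flows [0->2,0=3,3->1,4->3] -> levels [3 3 4 4 4]
Step 4: flows [2->0,3->0,3->1,3=4] -> levels [5 4 3 2 4]
Step 5: flows [0->2,0->3,1->3,4->3] -> levels [3 3 4 5 3]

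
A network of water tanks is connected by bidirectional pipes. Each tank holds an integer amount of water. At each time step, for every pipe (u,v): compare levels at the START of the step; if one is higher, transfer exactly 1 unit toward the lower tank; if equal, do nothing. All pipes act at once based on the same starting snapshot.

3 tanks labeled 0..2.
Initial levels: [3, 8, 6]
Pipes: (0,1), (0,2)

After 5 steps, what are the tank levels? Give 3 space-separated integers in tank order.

Step 1: flows [1->0,2->0] -> levels [5 7 5]
Step 2: flows [1->0,0=2] -> levels [6 6 5]
Step 3: flows [0=1,0->2] -> levels [5 6 6]
Step 4: flows [1->0,2->0] -> levels [7 5 5]
Step 5: flows [0->1,0->2] -> levels [5 6 6]

Answer: 5 6 6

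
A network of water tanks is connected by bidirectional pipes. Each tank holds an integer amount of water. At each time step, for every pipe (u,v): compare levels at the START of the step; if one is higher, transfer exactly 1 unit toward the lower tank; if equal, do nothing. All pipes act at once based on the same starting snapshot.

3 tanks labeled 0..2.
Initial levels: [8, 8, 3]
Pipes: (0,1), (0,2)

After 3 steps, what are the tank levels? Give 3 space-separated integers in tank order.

Step 1: flows [0=1,0->2] -> levels [7 8 4]
Step 2: flows [1->0,0->2] -> levels [7 7 5]
Step 3: flows [0=1,0->2] -> levels [6 7 6]

Answer: 6 7 6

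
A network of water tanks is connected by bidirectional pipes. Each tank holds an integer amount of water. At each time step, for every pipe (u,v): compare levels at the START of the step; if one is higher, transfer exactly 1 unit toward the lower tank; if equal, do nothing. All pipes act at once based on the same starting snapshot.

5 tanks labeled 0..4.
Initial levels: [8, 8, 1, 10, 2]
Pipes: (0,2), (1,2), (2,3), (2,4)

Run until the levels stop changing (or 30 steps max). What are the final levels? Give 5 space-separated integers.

Answer: 6 6 7 6 4

Derivation:
Step 1: flows [0->2,1->2,3->2,4->2] -> levels [7 7 5 9 1]
Step 2: flows [0->2,1->2,3->2,2->4] -> levels [6 6 7 8 2]
Step 3: flows [2->0,2->1,3->2,2->4] -> levels [7 7 5 7 3]
Step 4: flows [0->2,1->2,3->2,2->4] -> levels [6 6 7 6 4]
Step 5: flows [2->0,2->1,2->3,2->4] -> levels [7 7 3 7 5]
Step 6: flows [0->2,1->2,3->2,4->2] -> levels [6 6 7 6 4]
  -> period-2 cycle: step 6 state = step 4 state; never stabilizes
  -> state at step 30: (30-4) mod 2 = 0, same as step 4 -> [6 6 7 6 4]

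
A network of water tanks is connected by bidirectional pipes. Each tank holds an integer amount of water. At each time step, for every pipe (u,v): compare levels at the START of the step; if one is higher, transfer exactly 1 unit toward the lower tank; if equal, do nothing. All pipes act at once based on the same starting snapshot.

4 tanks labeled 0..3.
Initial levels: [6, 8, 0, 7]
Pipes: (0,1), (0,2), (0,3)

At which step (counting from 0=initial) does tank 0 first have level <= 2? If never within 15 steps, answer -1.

Step 1: flows [1->0,0->2,3->0] -> levels [7 7 1 6]
Step 2: flows [0=1,0->2,0->3] -> levels [5 7 2 7]
Step 3: flows [1->0,0->2,3->0] -> levels [6 6 3 6]
Step 4: flows [0=1,0->2,0=3] -> levels [5 6 4 6]
Step 5: flows [1->0,0->2,3->0] -> levels [6 5 5 5]
Step 6: flows [0->1,0->2,0->3] -> levels [3 6 6 6]
Step 7: flows [1->0,2->0,3->0] -> levels [6 5 5 5]
  -> period-2 cycle (repeats step 5); tank 0 never drops to <=2
Tank 0 never reaches <=2 within 15 steps

Answer: -1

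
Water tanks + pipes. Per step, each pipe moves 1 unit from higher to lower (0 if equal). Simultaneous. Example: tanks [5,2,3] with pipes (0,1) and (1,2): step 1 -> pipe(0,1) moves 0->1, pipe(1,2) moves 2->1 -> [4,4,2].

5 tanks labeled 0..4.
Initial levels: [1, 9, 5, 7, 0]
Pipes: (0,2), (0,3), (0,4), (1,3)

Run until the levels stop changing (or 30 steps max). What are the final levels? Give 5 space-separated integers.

Step 1: flows [2->0,3->0,0->4,1->3] -> levels [2 8 4 7 1]
Step 2: flows [2->0,3->0,0->4,1->3] -> levels [3 7 3 7 2]
Step 3: flows [0=2,3->0,0->4,1=3] -> levels [3 7 3 6 3]
Step 4: flows [0=2,3->0,0=4,1->3] -> levels [4 6 3 6 3]
Step 5: flows [0->2,3->0,0->4,1=3] -> levels [3 6 4 5 4]
Step 6: flows [2->0,3->0,4->0,1->3] -> levels [6 5 3 5 3]
Step 7: flows [0->2,0->3,0->4,1=3] -> levels [3 5 4 6 4]
Step 8: flows [2->0,3->0,4->0,3->1] -> levels [6 6 3 4 3]
Step 9: flows [0->2,0->3,0->4,1->3] -> levels [3 5 4 6 4]
  -> period-2 cycle: step 9 state = step 7 state; never stabilizes
  -> state at step 30: (30-7) mod 2 = 1, same as step 8 -> [6 6 3 4 3]

Answer: 6 6 3 4 3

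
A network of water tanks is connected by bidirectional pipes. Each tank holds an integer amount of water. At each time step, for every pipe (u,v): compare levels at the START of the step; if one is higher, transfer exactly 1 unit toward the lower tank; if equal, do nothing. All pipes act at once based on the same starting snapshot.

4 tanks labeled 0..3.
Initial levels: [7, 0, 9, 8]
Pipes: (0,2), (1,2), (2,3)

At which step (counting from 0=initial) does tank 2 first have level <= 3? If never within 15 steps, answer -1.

Answer: -1

Derivation:
Step 1: flows [2->0,2->1,2->3] -> levels [8 1 6 9]
Step 2: flows [0->2,2->1,3->2] -> levels [7 2 7 8]
Step 3: flows [0=2,2->1,3->2] -> levels [7 3 7 7]
Step 4: flows [0=2,2->1,2=3] -> levels [7 4 6 7]
Step 5: flows [0->2,2->1,3->2] -> levels [6 5 7 6]
Step 6: flows [2->0,2->1,2->3] -> levels [7 6 4 7]
Step 7: flows [0->2,1->2,3->2] -> levels [6 5 7 6]
  -> period-2 cycle (repeats step 5); tank 2 never drops to <=3
Tank 2 never reaches <=3 within 15 steps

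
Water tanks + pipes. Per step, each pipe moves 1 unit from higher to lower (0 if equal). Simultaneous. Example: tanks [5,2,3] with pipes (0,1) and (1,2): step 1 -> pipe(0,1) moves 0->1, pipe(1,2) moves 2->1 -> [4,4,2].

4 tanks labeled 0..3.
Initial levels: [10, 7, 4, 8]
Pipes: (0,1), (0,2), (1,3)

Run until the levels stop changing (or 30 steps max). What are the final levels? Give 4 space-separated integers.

Step 1: flows [0->1,0->2,3->1] -> levels [8 9 5 7]
Step 2: flows [1->0,0->2,1->3] -> levels [8 7 6 8]
Step 3: flows [0->1,0->2,3->1] -> levels [6 9 7 7]
Step 4: flows [1->0,2->0,1->3] -> levels [8 7 6 8]
  -> period-2 cycle: step 4 state = step 2 state; never stabilizes
  -> state at step 30: (30-2) mod 2 = 0, same as step 2 -> [8 7 6 8]

Answer: 8 7 6 8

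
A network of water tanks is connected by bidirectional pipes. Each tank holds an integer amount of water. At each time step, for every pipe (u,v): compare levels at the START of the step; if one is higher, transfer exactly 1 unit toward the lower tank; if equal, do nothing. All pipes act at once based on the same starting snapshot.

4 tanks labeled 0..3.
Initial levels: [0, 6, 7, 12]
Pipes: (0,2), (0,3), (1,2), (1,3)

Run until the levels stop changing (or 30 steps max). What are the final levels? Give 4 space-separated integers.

Answer: 5 5 7 8

Derivation:
Step 1: flows [2->0,3->0,2->1,3->1] -> levels [2 8 5 10]
Step 2: flows [2->0,3->0,1->2,3->1] -> levels [4 8 5 8]
Step 3: flows [2->0,3->0,1->2,1=3] -> levels [6 7 5 7]
Step 4: flows [0->2,3->0,1->2,1=3] -> levels [6 6 7 6]
Step 5: flows [2->0,0=3,2->1,1=3] -> levels [7 7 5 6]
Step 6: flows [0->2,0->3,1->2,1->3] -> levels [5 5 7 8]
Step 7: flows [2->0,3->0,2->1,3->1] -> levels [7 7 5 6]
  -> period-2 cycle: step 7 state = step 5 state; never stabilizes
  -> state at step 30: (30-5) mod 2 = 1, same as step 6 -> [5 5 7 8]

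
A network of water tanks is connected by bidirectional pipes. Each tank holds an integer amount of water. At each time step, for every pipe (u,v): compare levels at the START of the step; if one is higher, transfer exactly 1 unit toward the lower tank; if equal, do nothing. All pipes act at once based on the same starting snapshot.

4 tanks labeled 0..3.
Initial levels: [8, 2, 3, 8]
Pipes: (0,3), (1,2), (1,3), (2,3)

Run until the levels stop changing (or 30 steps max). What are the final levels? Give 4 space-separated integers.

Answer: 5 4 5 7

Derivation:
Step 1: flows [0=3,2->1,3->1,3->2] -> levels [8 4 3 6]
Step 2: flows [0->3,1->2,3->1,3->2] -> levels [7 4 5 5]
Step 3: flows [0->3,2->1,3->1,2=3] -> levels [6 6 4 5]
Step 4: flows [0->3,1->2,1->3,3->2] -> levels [5 4 6 6]
Step 5: flows [3->0,2->1,3->1,2=3] -> levels [6 6 5 4]
Step 6: flows [0->3,1->2,1->3,2->3] -> levels [5 4 5 7]
Step 7: flows [3->0,2->1,3->1,3->2] -> levels [6 6 5 4]
  -> period-2 cycle: step 7 state = step 5 state; never stabilizes
  -> state at step 30: (30-5) mod 2 = 1, same as step 6 -> [5 4 5 7]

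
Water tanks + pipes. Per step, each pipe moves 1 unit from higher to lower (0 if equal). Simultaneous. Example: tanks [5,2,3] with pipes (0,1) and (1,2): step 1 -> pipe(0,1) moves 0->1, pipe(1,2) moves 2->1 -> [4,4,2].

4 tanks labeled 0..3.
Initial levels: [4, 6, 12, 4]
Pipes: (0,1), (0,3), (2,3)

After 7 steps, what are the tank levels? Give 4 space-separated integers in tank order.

Step 1: flows [1->0,0=3,2->3] -> levels [5 5 11 5]
Step 2: flows [0=1,0=3,2->3] -> levels [5 5 10 6]
Step 3: flows [0=1,3->0,2->3] -> levels [6 5 9 6]
Step 4: flows [0->1,0=3,2->3] -> levels [5 6 8 7]
Step 5: flows [1->0,3->0,2->3] -> levels [7 5 7 7]
Step 6: flows [0->1,0=3,2=3] -> levels [6 6 7 7]
Step 7: flows [0=1,3->0,2=3] -> levels [7 6 7 6]

Answer: 7 6 7 6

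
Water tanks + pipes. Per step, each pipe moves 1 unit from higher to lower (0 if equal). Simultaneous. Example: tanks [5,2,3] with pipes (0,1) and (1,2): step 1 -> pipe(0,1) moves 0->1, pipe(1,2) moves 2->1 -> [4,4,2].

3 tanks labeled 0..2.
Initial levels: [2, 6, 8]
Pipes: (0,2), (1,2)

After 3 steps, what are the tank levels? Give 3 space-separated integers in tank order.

Answer: 5 6 5

Derivation:
Step 1: flows [2->0,2->1] -> levels [3 7 6]
Step 2: flows [2->0,1->2] -> levels [4 6 6]
Step 3: flows [2->0,1=2] -> levels [5 6 5]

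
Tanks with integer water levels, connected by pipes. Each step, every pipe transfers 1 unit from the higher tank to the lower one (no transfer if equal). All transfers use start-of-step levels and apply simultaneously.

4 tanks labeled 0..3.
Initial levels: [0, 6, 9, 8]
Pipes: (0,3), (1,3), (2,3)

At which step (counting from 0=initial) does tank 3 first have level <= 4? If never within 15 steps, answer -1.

Answer: 5

Derivation:
Step 1: flows [3->0,3->1,2->3] -> levels [1 7 8 7]
Step 2: flows [3->0,1=3,2->3] -> levels [2 7 7 7]
Step 3: flows [3->0,1=3,2=3] -> levels [3 7 7 6]
Step 4: flows [3->0,1->3,2->3] -> levels [4 6 6 7]
Step 5: flows [3->0,3->1,3->2] -> levels [5 7 7 4]
Tank 3 first reaches <=4 at step 5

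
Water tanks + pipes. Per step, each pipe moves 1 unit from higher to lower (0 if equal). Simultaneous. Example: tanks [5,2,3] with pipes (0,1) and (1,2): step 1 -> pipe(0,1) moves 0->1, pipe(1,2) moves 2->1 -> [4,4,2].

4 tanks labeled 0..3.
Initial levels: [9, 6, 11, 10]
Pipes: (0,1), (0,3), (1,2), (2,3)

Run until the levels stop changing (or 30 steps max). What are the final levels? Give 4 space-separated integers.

Answer: 9 10 9 8

Derivation:
Step 1: flows [0->1,3->0,2->1,2->3] -> levels [9 8 9 10]
Step 2: flows [0->1,3->0,2->1,3->2] -> levels [9 10 9 8]
Step 3: flows [1->0,0->3,1->2,2->3] -> levels [9 8 9 10]
  -> period-2 cycle: step 3 state = step 1 state; never stabilizes
  -> state at step 30: (30-1) mod 2 = 1, same as step 2 -> [9 10 9 8]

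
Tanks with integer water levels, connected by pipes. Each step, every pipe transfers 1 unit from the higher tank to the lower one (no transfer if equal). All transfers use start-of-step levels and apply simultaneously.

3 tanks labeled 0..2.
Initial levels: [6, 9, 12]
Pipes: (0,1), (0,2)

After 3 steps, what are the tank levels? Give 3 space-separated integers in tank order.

Step 1: flows [1->0,2->0] -> levels [8 8 11]
Step 2: flows [0=1,2->0] -> levels [9 8 10]
Step 3: flows [0->1,2->0] -> levels [9 9 9]

Answer: 9 9 9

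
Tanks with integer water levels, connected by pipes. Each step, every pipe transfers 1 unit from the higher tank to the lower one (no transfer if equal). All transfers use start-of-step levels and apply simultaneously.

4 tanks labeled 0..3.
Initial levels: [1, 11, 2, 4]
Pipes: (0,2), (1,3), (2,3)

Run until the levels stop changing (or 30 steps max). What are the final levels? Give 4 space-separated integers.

Answer: 4 5 5 4

Derivation:
Step 1: flows [2->0,1->3,3->2] -> levels [2 10 2 4]
Step 2: flows [0=2,1->3,3->2] -> levels [2 9 3 4]
Step 3: flows [2->0,1->3,3->2] -> levels [3 8 3 4]
Step 4: flows [0=2,1->3,3->2] -> levels [3 7 4 4]
Step 5: flows [2->0,1->3,2=3] -> levels [4 6 3 5]
Step 6: flows [0->2,1->3,3->2] -> levels [3 5 5 5]
Step 7: flows [2->0,1=3,2=3] -> levels [4 5 4 5]
Step 8: flows [0=2,1=3,3->2] -> levels [4 5 5 4]
Step 9: flows [2->0,1->3,2->3] -> levels [5 4 3 6]
Step 10: flows [0->2,3->1,3->2] -> levels [4 5 5 4]
  -> period-2 cycle: step 10 state = step 8 state; never stabilizes
  -> state at step 30: (30-8) mod 2 = 0, same as step 8 -> [4 5 5 4]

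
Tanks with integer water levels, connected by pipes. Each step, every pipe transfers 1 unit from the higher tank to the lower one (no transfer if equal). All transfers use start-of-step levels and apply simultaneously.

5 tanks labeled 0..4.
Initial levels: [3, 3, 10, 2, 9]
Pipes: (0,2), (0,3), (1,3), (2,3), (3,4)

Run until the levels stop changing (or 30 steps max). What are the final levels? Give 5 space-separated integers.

Answer: 5 5 5 7 5

Derivation:
Step 1: flows [2->0,0->3,1->3,2->3,4->3] -> levels [3 2 8 6 8]
Step 2: flows [2->0,3->0,3->1,2->3,4->3] -> levels [5 3 6 6 7]
Step 3: flows [2->0,3->0,3->1,2=3,4->3] -> levels [7 4 5 5 6]
Step 4: flows [0->2,0->3,3->1,2=3,4->3] -> levels [5 5 6 6 5]
Step 5: flows [2->0,3->0,3->1,2=3,3->4] -> levels [7 6 5 3 6]
Step 6: flows [0->2,0->3,1->3,2->3,4->3] -> levels [5 5 5 7 5]
Step 7: flows [0=2,3->0,3->1,3->2,3->4] -> levels [6 6 6 3 6]
Step 8: flows [0=2,0->3,1->3,2->3,4->3] -> levels [5 5 5 7 5]
  -> period-2 cycle: step 8 state = step 6 state; never stabilizes
  -> state at step 30: (30-6) mod 2 = 0, same as step 6 -> [5 5 5 7 5]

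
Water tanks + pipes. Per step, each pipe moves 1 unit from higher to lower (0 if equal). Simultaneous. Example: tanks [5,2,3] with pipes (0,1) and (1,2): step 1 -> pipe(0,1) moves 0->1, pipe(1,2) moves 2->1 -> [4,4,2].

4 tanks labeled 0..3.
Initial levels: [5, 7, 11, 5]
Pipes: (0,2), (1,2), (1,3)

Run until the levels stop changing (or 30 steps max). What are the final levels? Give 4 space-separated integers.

Step 1: flows [2->0,2->1,1->3] -> levels [6 7 9 6]
Step 2: flows [2->0,2->1,1->3] -> levels [7 7 7 7]
Step 3: flows [0=2,1=2,1=3] -> levels [7 7 7 7]
  -> stable (no change)

Answer: 7 7 7 7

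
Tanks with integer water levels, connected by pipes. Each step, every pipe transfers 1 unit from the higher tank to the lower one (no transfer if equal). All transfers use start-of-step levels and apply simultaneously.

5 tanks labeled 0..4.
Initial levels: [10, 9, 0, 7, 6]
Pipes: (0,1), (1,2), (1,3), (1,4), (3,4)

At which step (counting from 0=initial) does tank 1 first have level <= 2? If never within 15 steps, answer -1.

Answer: -1

Derivation:
Step 1: flows [0->1,1->2,1->3,1->4,3->4] -> levels [9 7 1 7 8]
Step 2: flows [0->1,1->2,1=3,4->1,4->3] -> levels [8 8 2 8 6]
Step 3: flows [0=1,1->2,1=3,1->4,3->4] -> levels [8 6 3 7 8]
Step 4: flows [0->1,1->2,3->1,4->1,4->3] -> levels [7 8 4 7 6]
Step 5: flows [1->0,1->2,1->3,1->4,3->4] -> levels [8 4 5 7 8]
Step 6: flows [0->1,2->1,3->1,4->1,4->3] -> levels [7 8 4 7 6]
  -> period-2 cycle (repeats step 4); tank 1 never drops to <=2
Tank 1 never reaches <=2 within 15 steps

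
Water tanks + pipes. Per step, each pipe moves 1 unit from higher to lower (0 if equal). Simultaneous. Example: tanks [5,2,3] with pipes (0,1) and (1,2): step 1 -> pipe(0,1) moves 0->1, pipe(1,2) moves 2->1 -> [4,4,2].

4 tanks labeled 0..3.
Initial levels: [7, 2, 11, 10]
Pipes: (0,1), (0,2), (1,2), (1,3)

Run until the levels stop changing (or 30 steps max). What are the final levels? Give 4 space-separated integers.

Answer: 7 9 7 7

Derivation:
Step 1: flows [0->1,2->0,2->1,3->1] -> levels [7 5 9 9]
Step 2: flows [0->1,2->0,2->1,3->1] -> levels [7 8 7 8]
Step 3: flows [1->0,0=2,1->2,1=3] -> levels [8 6 8 8]
Step 4: flows [0->1,0=2,2->1,3->1] -> levels [7 9 7 7]
Step 5: flows [1->0,0=2,1->2,1->3] -> levels [8 6 8 8]
  -> period-2 cycle: step 5 state = step 3 state; never stabilizes
  -> state at step 30: (30-3) mod 2 = 1, same as step 4 -> [7 9 7 7]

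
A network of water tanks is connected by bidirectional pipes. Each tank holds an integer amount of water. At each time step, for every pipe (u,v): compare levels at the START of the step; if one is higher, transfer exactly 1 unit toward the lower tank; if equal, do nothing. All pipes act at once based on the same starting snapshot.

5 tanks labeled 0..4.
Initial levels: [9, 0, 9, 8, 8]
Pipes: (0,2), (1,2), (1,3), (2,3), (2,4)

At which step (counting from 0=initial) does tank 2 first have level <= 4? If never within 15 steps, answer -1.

Answer: 5

Derivation:
Step 1: flows [0=2,2->1,3->1,2->3,2->4] -> levels [9 2 6 8 9]
Step 2: flows [0->2,2->1,3->1,3->2,4->2] -> levels [8 4 8 6 8]
Step 3: flows [0=2,2->1,3->1,2->3,2=4] -> levels [8 6 6 6 8]
Step 4: flows [0->2,1=2,1=3,2=3,4->2] -> levels [7 6 8 6 7]
Step 5: flows [2->0,2->1,1=3,2->3,2->4] -> levels [8 7 4 7 8]
Tank 2 first reaches <=4 at step 5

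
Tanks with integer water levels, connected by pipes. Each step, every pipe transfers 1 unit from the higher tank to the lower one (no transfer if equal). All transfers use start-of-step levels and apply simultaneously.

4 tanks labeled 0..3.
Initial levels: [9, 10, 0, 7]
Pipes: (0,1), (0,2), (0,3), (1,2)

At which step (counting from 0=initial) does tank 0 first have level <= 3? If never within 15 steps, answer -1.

Answer: -1

Derivation:
Step 1: flows [1->0,0->2,0->3,1->2] -> levels [8 8 2 8]
Step 2: flows [0=1,0->2,0=3,1->2] -> levels [7 7 4 8]
Step 3: flows [0=1,0->2,3->0,1->2] -> levels [7 6 6 7]
Step 4: flows [0->1,0->2,0=3,1=2] -> levels [5 7 7 7]
Step 5: flows [1->0,2->0,3->0,1=2] -> levels [8 6 6 6]
Step 6: flows [0->1,0->2,0->3,1=2] -> levels [5 7 7 7]
  -> period-2 cycle (repeats step 4); tank 0 never drops to <=3
Tank 0 never reaches <=3 within 15 steps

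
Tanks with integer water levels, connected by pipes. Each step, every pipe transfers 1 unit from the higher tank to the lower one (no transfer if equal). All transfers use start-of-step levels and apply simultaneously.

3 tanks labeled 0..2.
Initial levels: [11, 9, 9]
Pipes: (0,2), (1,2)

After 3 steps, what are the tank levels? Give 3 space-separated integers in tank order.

Answer: 9 9 11

Derivation:
Step 1: flows [0->2,1=2] -> levels [10 9 10]
Step 2: flows [0=2,2->1] -> levels [10 10 9]
Step 3: flows [0->2,1->2] -> levels [9 9 11]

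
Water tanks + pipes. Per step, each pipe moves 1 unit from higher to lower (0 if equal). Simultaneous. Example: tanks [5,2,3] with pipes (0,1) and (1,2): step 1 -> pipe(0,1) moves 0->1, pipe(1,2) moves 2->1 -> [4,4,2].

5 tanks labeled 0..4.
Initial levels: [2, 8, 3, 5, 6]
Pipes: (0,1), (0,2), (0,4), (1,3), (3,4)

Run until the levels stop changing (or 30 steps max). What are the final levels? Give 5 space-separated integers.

Answer: 2 6 5 5 6

Derivation:
Step 1: flows [1->0,2->0,4->0,1->3,4->3] -> levels [5 6 2 7 4]
Step 2: flows [1->0,0->2,0->4,3->1,3->4] -> levels [4 6 3 5 6]
Step 3: flows [1->0,0->2,4->0,1->3,4->3] -> levels [5 4 4 7 4]
Step 4: flows [0->1,0->2,0->4,3->1,3->4] -> levels [2 6 5 5 6]
Step 5: flows [1->0,2->0,4->0,1->3,4->3] -> levels [5 4 4 7 4]
  -> period-2 cycle: step 5 state = step 3 state; never stabilizes
  -> state at step 30: (30-3) mod 2 = 1, same as step 4 -> [2 6 5 5 6]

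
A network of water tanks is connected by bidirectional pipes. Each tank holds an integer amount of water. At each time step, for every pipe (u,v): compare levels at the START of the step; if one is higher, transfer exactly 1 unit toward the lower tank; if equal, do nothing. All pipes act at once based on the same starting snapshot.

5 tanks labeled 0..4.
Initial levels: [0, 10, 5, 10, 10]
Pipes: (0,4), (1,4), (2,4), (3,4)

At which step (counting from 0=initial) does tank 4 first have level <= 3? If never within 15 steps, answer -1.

Step 1: flows [4->0,1=4,4->2,3=4] -> levels [1 10 6 10 8]
Step 2: flows [4->0,1->4,4->2,3->4] -> levels [2 9 7 9 8]
Step 3: flows [4->0,1->4,4->2,3->4] -> levels [3 8 8 8 8]
Step 4: flows [4->0,1=4,2=4,3=4] -> levels [4 8 8 8 7]
Step 5: flows [4->0,1->4,2->4,3->4] -> levels [5 7 7 7 9]
Step 6: flows [4->0,4->1,4->2,4->3] -> levels [6 8 8 8 5]
Step 7: flows [0->4,1->4,2->4,3->4] -> levels [5 7 7 7 9]
  -> period-2 cycle (repeats step 5); tank 4 never drops to <=3
Tank 4 never reaches <=3 within 15 steps

Answer: -1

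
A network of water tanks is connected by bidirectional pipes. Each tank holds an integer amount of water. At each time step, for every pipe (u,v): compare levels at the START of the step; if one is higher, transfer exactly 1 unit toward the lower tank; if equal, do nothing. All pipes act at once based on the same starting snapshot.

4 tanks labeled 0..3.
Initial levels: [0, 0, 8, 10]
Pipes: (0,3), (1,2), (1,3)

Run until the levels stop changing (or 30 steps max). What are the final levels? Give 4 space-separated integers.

Step 1: flows [3->0,2->1,3->1] -> levels [1 2 7 8]
Step 2: flows [3->0,2->1,3->1] -> levels [2 4 6 6]
Step 3: flows [3->0,2->1,3->1] -> levels [3 6 5 4]
Step 4: flows [3->0,1->2,1->3] -> levels [4 4 6 4]
Step 5: flows [0=3,2->1,1=3] -> levels [4 5 5 4]
Step 6: flows [0=3,1=2,1->3] -> levels [4 4 5 5]
Step 7: flows [3->0,2->1,3->1] -> levels [5 6 4 3]
Step 8: flows [0->3,1->2,1->3] -> levels [4 4 5 5]
  -> period-2 cycle: step 8 state = step 6 state; never stabilizes
  -> state at step 30: (30-6) mod 2 = 0, same as step 6 -> [4 4 5 5]

Answer: 4 4 5 5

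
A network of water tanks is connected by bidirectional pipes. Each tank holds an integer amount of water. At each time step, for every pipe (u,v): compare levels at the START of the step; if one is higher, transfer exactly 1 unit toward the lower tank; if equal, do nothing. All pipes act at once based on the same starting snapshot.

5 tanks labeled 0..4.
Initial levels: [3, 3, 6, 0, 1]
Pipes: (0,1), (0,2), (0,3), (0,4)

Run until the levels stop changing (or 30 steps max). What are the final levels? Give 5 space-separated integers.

Step 1: flows [0=1,2->0,0->3,0->4] -> levels [2 3 5 1 2]
Step 2: flows [1->0,2->0,0->3,0=4] -> levels [3 2 4 2 2]
Step 3: flows [0->1,2->0,0->3,0->4] -> levels [1 3 3 3 3]
Step 4: flows [1->0,2->0,3->0,4->0] -> levels [5 2 2 2 2]
Step 5: flows [0->1,0->2,0->3,0->4] -> levels [1 3 3 3 3]
  -> period-2 cycle: step 5 state = step 3 state; never stabilizes
  -> state at step 30: (30-3) mod 2 = 1, same as step 4 -> [5 2 2 2 2]

Answer: 5 2 2 2 2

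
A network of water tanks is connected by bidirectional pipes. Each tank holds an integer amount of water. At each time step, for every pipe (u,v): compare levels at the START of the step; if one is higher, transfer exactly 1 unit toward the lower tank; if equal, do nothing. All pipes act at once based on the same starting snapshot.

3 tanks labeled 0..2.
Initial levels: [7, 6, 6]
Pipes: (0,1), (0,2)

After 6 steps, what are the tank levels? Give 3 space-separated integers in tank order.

Step 1: flows [0->1,0->2] -> levels [5 7 7]
Step 2: flows [1->0,2->0] -> levels [7 6 6]
  -> period-2 cycle: step 2 state = step 0 state
  -> state at step 6: (6-0) mod 2 = 0, same as step 0 -> [7 6 6]

Answer: 7 6 6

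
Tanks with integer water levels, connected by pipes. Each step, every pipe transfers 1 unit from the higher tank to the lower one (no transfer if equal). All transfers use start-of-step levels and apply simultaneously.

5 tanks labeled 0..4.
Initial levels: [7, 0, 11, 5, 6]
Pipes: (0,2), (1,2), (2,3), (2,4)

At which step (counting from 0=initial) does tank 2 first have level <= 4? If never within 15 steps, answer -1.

Answer: 4

Derivation:
Step 1: flows [2->0,2->1,2->3,2->4] -> levels [8 1 7 6 7]
Step 2: flows [0->2,2->1,2->3,2=4] -> levels [7 2 6 7 7]
Step 3: flows [0->2,2->1,3->2,4->2] -> levels [6 3 8 6 6]
Step 4: flows [2->0,2->1,2->3,2->4] -> levels [7 4 4 7 7]
Tank 2 first reaches <=4 at step 4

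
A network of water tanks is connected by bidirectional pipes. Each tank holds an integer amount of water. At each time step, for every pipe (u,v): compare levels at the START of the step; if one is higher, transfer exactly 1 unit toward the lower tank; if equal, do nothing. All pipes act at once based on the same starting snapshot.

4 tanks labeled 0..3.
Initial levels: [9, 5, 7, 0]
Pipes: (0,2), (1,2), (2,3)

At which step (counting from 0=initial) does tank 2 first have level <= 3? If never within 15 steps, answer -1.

Step 1: flows [0->2,2->1,2->3] -> levels [8 6 6 1]
Step 2: flows [0->2,1=2,2->3] -> levels [7 6 6 2]
Step 3: flows [0->2,1=2,2->3] -> levels [6 6 6 3]
Step 4: flows [0=2,1=2,2->3] -> levels [6 6 5 4]
Step 5: flows [0->2,1->2,2->3] -> levels [5 5 6 5]
Step 6: flows [2->0,2->1,2->3] -> levels [6 6 3 6]
Tank 2 first reaches <=3 at step 6

Answer: 6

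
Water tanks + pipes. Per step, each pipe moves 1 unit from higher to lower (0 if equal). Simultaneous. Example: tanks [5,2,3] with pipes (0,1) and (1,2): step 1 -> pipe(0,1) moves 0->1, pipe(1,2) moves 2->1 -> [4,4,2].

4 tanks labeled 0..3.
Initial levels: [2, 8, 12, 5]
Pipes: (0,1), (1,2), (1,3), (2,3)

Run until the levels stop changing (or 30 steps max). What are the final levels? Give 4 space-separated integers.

Answer: 6 5 8 8

Derivation:
Step 1: flows [1->0,2->1,1->3,2->3] -> levels [3 7 10 7]
Step 2: flows [1->0,2->1,1=3,2->3] -> levels [4 7 8 8]
Step 3: flows [1->0,2->1,3->1,2=3] -> levels [5 8 7 7]
Step 4: flows [1->0,1->2,1->3,2=3] -> levels [6 5 8 8]
Step 5: flows [0->1,2->1,3->1,2=3] -> levels [5 8 7 7]
  -> period-2 cycle: step 5 state = step 3 state; never stabilizes
  -> state at step 30: (30-3) mod 2 = 1, same as step 4 -> [6 5 8 8]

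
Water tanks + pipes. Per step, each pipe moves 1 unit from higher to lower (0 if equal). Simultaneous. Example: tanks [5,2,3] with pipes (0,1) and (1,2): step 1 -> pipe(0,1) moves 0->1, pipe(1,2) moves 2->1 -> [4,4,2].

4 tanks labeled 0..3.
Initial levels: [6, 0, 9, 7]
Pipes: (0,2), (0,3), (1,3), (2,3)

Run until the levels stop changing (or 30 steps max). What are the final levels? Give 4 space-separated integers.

Step 1: flows [2->0,3->0,3->1,2->3] -> levels [8 1 7 6]
Step 2: flows [0->2,0->3,3->1,2->3] -> levels [6 2 7 7]
Step 3: flows [2->0,3->0,3->1,2=3] -> levels [8 3 6 5]
Step 4: flows [0->2,0->3,3->1,2->3] -> levels [6 4 6 6]
Step 5: flows [0=2,0=3,3->1,2=3] -> levels [6 5 6 5]
Step 6: flows [0=2,0->3,1=3,2->3] -> levels [5 5 5 7]
Step 7: flows [0=2,3->0,3->1,3->2] -> levels [6 6 6 4]
Step 8: flows [0=2,0->3,1->3,2->3] -> levels [5 5 5 7]
  -> period-2 cycle: step 8 state = step 6 state; never stabilizes
  -> state at step 30: (30-6) mod 2 = 0, same as step 6 -> [5 5 5 7]

Answer: 5 5 5 7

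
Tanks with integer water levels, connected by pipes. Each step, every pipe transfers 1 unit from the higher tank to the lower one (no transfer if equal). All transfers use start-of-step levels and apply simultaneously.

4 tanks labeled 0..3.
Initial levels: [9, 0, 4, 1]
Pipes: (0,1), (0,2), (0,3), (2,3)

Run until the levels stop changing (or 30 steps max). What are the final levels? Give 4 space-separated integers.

Step 1: flows [0->1,0->2,0->3,2->3] -> levels [6 1 4 3]
Step 2: flows [0->1,0->2,0->3,2->3] -> levels [3 2 4 5]
Step 3: flows [0->1,2->0,3->0,3->2] -> levels [4 3 4 3]
Step 4: flows [0->1,0=2,0->3,2->3] -> levels [2 4 3 5]
Step 5: flows [1->0,2->0,3->0,3->2] -> levels [5 3 3 3]
Step 6: flows [0->1,0->2,0->3,2=3] -> levels [2 4 4 4]
Step 7: flows [1->0,2->0,3->0,2=3] -> levels [5 3 3 3]
  -> period-2 cycle: step 7 state = step 5 state; never stabilizes
  -> state at step 30: (30-5) mod 2 = 1, same as step 6 -> [2 4 4 4]

Answer: 2 4 4 4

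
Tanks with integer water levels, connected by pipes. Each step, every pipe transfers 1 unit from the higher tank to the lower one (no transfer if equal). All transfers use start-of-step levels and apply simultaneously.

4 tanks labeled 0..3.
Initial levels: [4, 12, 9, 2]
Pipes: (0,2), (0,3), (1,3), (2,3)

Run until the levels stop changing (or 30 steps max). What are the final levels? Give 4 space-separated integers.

Answer: 8 7 7 5

Derivation:
Step 1: flows [2->0,0->3,1->3,2->3] -> levels [4 11 7 5]
Step 2: flows [2->0,3->0,1->3,2->3] -> levels [6 10 5 6]
Step 3: flows [0->2,0=3,1->3,3->2] -> levels [5 9 7 6]
Step 4: flows [2->0,3->0,1->3,2->3] -> levels [7 8 5 7]
Step 5: flows [0->2,0=3,1->3,3->2] -> levels [6 7 7 7]
Step 6: flows [2->0,3->0,1=3,2=3] -> levels [8 7 6 6]
Step 7: flows [0->2,0->3,1->3,2=3] -> levels [6 6 7 8]
Step 8: flows [2->0,3->0,3->1,3->2] -> levels [8 7 7 5]
Step 9: flows [0->2,0->3,1->3,2->3] -> levels [6 6 7 8]
  -> period-2 cycle: step 9 state = step 7 state; never stabilizes
  -> state at step 30: (30-7) mod 2 = 1, same as step 8 -> [8 7 7 5]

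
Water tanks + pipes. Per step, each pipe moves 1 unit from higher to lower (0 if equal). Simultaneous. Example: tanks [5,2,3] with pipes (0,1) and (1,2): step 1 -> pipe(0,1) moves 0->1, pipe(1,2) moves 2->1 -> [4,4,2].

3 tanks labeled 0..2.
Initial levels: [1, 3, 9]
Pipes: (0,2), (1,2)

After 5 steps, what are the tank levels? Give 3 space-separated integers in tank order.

Step 1: flows [2->0,2->1] -> levels [2 4 7]
Step 2: flows [2->0,2->1] -> levels [3 5 5]
Step 3: flows [2->0,1=2] -> levels [4 5 4]
Step 4: flows [0=2,1->2] -> levels [4 4 5]
Step 5: flows [2->0,2->1] -> levels [5 5 3]

Answer: 5 5 3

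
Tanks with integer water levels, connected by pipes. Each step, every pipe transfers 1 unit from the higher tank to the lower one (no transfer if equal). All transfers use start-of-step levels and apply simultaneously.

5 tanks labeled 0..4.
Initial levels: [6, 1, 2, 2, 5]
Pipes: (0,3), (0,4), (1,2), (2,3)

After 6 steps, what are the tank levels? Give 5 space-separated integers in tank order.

Step 1: flows [0->3,0->4,2->1,2=3] -> levels [4 2 1 3 6]
Step 2: flows [0->3,4->0,1->2,3->2] -> levels [4 1 3 3 5]
Step 3: flows [0->3,4->0,2->1,2=3] -> levels [4 2 2 4 4]
Step 4: flows [0=3,0=4,1=2,3->2] -> levels [4 2 3 3 4]
Step 5: flows [0->3,0=4,2->1,2=3] -> levels [3 3 2 4 4]
Step 6: flows [3->0,4->0,1->2,3->2] -> levels [5 2 4 2 3]

Answer: 5 2 4 2 3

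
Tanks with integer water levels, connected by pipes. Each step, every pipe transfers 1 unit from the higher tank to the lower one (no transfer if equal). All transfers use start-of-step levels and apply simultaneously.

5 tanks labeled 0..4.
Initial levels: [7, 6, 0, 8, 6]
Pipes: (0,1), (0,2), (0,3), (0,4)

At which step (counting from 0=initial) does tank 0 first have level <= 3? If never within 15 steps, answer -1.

Answer: 3

Derivation:
Step 1: flows [0->1,0->2,3->0,0->4] -> levels [5 7 1 7 7]
Step 2: flows [1->0,0->2,3->0,4->0] -> levels [7 6 2 6 6]
Step 3: flows [0->1,0->2,0->3,0->4] -> levels [3 7 3 7 7]
Tank 0 first reaches <=3 at step 3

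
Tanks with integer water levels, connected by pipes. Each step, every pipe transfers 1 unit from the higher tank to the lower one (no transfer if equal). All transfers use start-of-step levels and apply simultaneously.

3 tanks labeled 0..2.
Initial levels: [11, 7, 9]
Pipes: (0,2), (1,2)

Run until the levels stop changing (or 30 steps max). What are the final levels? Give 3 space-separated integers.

Answer: 9 9 9

Derivation:
Step 1: flows [0->2,2->1] -> levels [10 8 9]
Step 2: flows [0->2,2->1] -> levels [9 9 9]
Step 3: flows [0=2,1=2] -> levels [9 9 9]
  -> stable (no change)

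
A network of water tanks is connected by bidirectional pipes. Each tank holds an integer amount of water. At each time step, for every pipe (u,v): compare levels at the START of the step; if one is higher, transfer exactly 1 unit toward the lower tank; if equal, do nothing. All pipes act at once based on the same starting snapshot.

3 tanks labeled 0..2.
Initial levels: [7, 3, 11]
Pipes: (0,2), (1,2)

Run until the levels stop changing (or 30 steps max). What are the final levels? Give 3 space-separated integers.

Answer: 7 7 7

Derivation:
Step 1: flows [2->0,2->1] -> levels [8 4 9]
Step 2: flows [2->0,2->1] -> levels [9 5 7]
Step 3: flows [0->2,2->1] -> levels [8 6 7]
Step 4: flows [0->2,2->1] -> levels [7 7 7]
Step 5: flows [0=2,1=2] -> levels [7 7 7]
  -> stable (no change)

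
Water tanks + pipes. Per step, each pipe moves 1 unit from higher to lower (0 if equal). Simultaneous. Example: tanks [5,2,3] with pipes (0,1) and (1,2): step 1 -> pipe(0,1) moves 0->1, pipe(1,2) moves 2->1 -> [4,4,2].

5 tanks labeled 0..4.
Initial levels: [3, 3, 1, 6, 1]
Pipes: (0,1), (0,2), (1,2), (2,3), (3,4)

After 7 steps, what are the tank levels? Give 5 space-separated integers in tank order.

Step 1: flows [0=1,0->2,1->2,3->2,3->4] -> levels [2 2 4 4 2]
Step 2: flows [0=1,2->0,2->1,2=3,3->4] -> levels [3 3 2 3 3]
Step 3: flows [0=1,0->2,1->2,3->2,3=4] -> levels [2 2 5 2 3]
Step 4: flows [0=1,2->0,2->1,2->3,4->3] -> levels [3 3 2 4 2]
Step 5: flows [0=1,0->2,1->2,3->2,3->4] -> levels [2 2 5 2 3]
  -> period-2 cycle: step 5 state = step 3 state
  -> state at step 7: (7-3) mod 2 = 0, same as step 3 -> [2 2 5 2 3]

Answer: 2 2 5 2 3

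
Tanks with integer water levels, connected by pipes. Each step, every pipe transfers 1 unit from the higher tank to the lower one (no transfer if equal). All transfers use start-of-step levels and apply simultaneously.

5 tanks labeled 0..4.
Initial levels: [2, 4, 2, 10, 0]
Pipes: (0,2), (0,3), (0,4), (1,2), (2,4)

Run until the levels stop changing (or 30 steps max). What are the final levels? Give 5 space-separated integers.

Step 1: flows [0=2,3->0,0->4,1->2,2->4] -> levels [2 3 2 9 2]
Step 2: flows [0=2,3->0,0=4,1->2,2=4] -> levels [3 2 3 8 2]
Step 3: flows [0=2,3->0,0->4,2->1,2->4] -> levels [3 3 1 7 4]
Step 4: flows [0->2,3->0,4->0,1->2,4->2] -> levels [4 2 4 6 2]
Step 5: flows [0=2,3->0,0->4,2->1,2->4] -> levels [4 3 2 5 4]
Step 6: flows [0->2,3->0,0=4,1->2,4->2] -> levels [4 2 5 4 3]
Step 7: flows [2->0,0=3,0->4,2->1,2->4] -> levels [4 3 2 4 5]
Step 8: flows [0->2,0=3,4->0,1->2,4->2] -> levels [4 2 5 4 3]
  -> period-2 cycle: step 8 state = step 6 state; never stabilizes
  -> state at step 30: (30-6) mod 2 = 0, same as step 6 -> [4 2 5 4 3]

Answer: 4 2 5 4 3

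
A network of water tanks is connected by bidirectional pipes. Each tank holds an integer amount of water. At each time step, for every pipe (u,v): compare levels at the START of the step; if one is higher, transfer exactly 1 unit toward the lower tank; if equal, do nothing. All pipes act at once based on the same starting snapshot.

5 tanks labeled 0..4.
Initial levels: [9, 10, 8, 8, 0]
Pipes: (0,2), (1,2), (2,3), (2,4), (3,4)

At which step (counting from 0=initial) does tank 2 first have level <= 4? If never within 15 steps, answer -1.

Answer: -1

Derivation:
Step 1: flows [0->2,1->2,2=3,2->4,3->4] -> levels [8 9 9 7 2]
Step 2: flows [2->0,1=2,2->3,2->4,3->4] -> levels [9 9 6 7 4]
Step 3: flows [0->2,1->2,3->2,2->4,3->4] -> levels [8 8 8 5 6]
Step 4: flows [0=2,1=2,2->3,2->4,4->3] -> levels [8 8 6 7 6]
Step 5: flows [0->2,1->2,3->2,2=4,3->4] -> levels [7 7 9 5 7]
Step 6: flows [2->0,2->1,2->3,2->4,4->3] -> levels [8 8 5 7 7]
Step 7: flows [0->2,1->2,3->2,4->2,3=4] -> levels [7 7 9 6 6]
Step 8: flows [2->0,2->1,2->3,2->4,3=4] -> levels [8 8 5 7 7]
  -> period-2 cycle (repeats step 6); tank 2 never drops to <=4
Tank 2 never reaches <=4 within 15 steps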